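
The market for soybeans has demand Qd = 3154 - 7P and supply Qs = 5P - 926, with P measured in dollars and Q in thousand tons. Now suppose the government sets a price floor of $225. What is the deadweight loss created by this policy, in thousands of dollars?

In a free market, 3154 - 7P = 5P - 926 gives the equilibrium P* = 340, Q* = 774.
Since 225 is below P* = 340, the floor does not bind and the free-market outcome prevails.
Since the control does not bind, no trades are prevented and deadweight loss is zero.

0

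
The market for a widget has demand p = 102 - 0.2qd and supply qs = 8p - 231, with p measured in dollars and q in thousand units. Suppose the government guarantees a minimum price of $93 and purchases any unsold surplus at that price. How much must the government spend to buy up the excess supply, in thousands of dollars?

Rearranging demand gives qd = 510 - 5p. In a free market, 510 - 5p = 8p - 231 gives the equilibrium p* = 57, q* = 225.
Because the floor (93) lies above the market-clearing price, it is binding.
At p = 93: qd = 510 - 5·93 = 45 and qs = 8·93 - 231 = 513.
Surplus = qs - qd = 468.
Government expenditure = surplus × support price = 468 × 93 = 43524.

43524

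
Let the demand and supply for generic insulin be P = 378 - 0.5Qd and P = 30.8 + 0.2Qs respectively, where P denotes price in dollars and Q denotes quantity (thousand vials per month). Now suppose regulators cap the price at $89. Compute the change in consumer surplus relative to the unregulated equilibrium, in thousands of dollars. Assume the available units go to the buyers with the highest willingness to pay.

Rearranging demand gives Qd = 756 - 2P; rearranging supply gives Qs = 5P - 154. In a free market, 756 - 2P = 5P - 154 gives the equilibrium P* = 130, Q* = 496.
The ceiling of 89 is below the equilibrium price 130, so it binds.
At P = 89: Qd = 756 - 2·89 = 578 and Qs = 5·89 - 154 = 291.
Consumer surplus without the control is ½ · (378 - 130) · 496 = 61504.
With the ceiling, 291 units are sold at 89 (assume they go to the highest-value buyers). The demand price at Q = 291 is 232.5, so CS = ½ · [(378 - 89) + (232.5 - 89)] · 291 = 62928.75.
Change in consumer surplus = 62928.75 - 61504 = 1424.75.

1424.75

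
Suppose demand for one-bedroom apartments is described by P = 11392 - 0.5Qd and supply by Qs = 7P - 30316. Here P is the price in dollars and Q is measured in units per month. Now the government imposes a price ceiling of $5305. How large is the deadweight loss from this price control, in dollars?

Rearranging demand gives Qd = 22784 - 2P. Equilibrium: 22784 - 2P = 7P - 30316, so 53100 = 9P and P* = 5900, Q* = 10984.
Since 5305 < 5900, the ceiling is binding.
At P = 5305: Qd = 22784 - 2·5305 = 12174 and Qs = 7·5305 - 30316 = 6819.
Quantity traded falls to 6819. At Q = 6819 the demand price is (22784 - 6819)/2 = 7982.5 and the supply price is (30316 + 6819)/7 = 5305.
Deadweight loss = ½ · (7982.5 - 5305) · (10984 - 6819) = ½ · 2677.5 · 4165 = 5575893.75.

5575893.75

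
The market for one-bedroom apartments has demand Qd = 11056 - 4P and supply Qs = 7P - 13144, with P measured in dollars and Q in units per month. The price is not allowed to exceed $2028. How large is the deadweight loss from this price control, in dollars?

In a free market, 11056 - 4P = 7P - 13144 gives the equilibrium P* = 2200, Q* = 2256.
Since 2028 < 2200, the ceiling is binding.
At P = 2028: Qd = 11056 - 4·2028 = 2944 and Qs = 7·2028 - 13144 = 1052.
Quantity traded falls to 1052. At Q = 1052 the demand price is (11056 - 1052)/4 = 2501 and the supply price is (13144 + 1052)/7 = 2028.
Deadweight loss = ½ · (2501 - 2028) · (2256 - 1052) = ½ · 473 · 1204 = 284746.

284746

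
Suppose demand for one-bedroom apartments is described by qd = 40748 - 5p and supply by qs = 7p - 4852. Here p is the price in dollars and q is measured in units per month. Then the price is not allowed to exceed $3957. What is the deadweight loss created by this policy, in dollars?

0

Without the control the market clears where 40748 - 5p = 7p - 4852, i.e. p* = 3800 and q* = 21748.
Since 3957 is above p* = 3800, the ceiling does not bind and the free-market outcome prevails.
Since the control does not bind, no trades are prevented and deadweight loss is zero.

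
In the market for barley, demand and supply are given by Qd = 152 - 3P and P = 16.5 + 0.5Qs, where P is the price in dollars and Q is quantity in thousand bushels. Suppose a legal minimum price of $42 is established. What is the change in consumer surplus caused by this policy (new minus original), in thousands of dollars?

-167.5

Rearranging supply gives Qs = 2P - 33. Setting quantity demanded equal to quantity supplied, 152 - 3P = 2P - 33, gives P* = 37 and Q* = 41.
Because the floor (42) lies above the market-clearing price, it is binding.
At P = 42: Qd = 152 - 3·42 = 26 and Qs = 2·42 - 33 = 51.
Consumer surplus without the control is ½ · (152/3 - 37) · 41 = 1681/6.
With the floor, consumers buy 26 units at 42, so CS = ½ · (152/3 - 42) · 26 = 338/3.
Change in consumer surplus = 338/3 - 1681/6 = -167.5.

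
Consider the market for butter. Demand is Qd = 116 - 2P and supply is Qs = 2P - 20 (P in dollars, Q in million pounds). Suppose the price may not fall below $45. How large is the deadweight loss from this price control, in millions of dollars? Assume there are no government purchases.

Without the control the market clears where 116 - 2P = 2P - 20, i.e. P* = 34 and Q* = 48.
Since 45 > 34, the floor is binding.
At P = 45: Qd = 116 - 2·45 = 26 and Qs = 2·45 - 20 = 70.
Quantity traded falls to 26. At Q = 26 the demand price is (116 - 26)/2 = 45 and the supply price is (20 + 26)/2 = 23.
Deadweight loss = ½ · (45 - 23) · (48 - 26) = ½ · 22 · 22 = 242.

242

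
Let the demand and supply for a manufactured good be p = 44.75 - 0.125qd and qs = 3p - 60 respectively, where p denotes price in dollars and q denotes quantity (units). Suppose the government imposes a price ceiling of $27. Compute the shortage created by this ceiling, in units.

121

Rearranging demand gives qd = 358 - 8p. Equilibrium: 358 - 8p = 3p - 60, so 418 = 11p and p* = 38, q* = 54.
Because the ceiling (27) lies below the market-clearing price, it is binding.
At p = 27: qd = 358 - 8·27 = 142 and qs = 3·27 - 60 = 21.
Shortage = qd - qs = 142 - 21 = 121.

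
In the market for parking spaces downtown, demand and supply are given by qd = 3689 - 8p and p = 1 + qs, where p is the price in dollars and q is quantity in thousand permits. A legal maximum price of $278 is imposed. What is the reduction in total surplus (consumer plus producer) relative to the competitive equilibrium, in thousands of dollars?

9801

Rearranging supply gives qs = p - 1. Without the control the market clears where 3689 - 8p = p - 1, i.e. p* = 410 and q* = 409.
The ceiling of 278 is below the equilibrium price 410, so it binds.
At p = 278: qd = 3689 - 8·278 = 1465 and qs = 278 - 1 = 277.
Quantity traded falls to 277. At q = 277 the demand price is (3689 - 277)/8 = 426.5 and the supply price is 1 + 277 = 278.
Deadweight loss = ½ · (426.5 - 278) · (409 - 277) = ½ · 148.5 · 132 = 9801.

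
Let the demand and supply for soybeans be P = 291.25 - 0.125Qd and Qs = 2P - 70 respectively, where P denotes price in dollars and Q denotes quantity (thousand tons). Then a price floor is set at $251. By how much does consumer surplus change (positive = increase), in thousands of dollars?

Rearranging demand gives Qd = 2330 - 8P. Setting quantity demanded equal to quantity supplied, 2330 - 8P = 2P - 70, gives P* = 240 and Q* = 410.
Since 251 > 240, the floor is binding.
At P = 251: Qd = 2330 - 8·251 = 322 and Qs = 2·251 - 70 = 432.
Consumer surplus without the control is ½ · (291.25 - 240) · 410 = 10506.25.
With the floor, consumers buy 322 units at 251, so CS = ½ · (291.25 - 251) · 322 = 6480.25.
Change in consumer surplus = 6480.25 - 10506.25 = -4026.

-4026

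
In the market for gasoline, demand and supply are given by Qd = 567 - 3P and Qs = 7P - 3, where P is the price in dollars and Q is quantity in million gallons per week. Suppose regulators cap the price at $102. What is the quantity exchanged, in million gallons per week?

396

Without the control the market clears where 567 - 3P = 7P - 3, i.e. P* = 57 and Q* = 396.
Since 102 is above P* = 57, the ceiling does not bind and the free-market outcome prevails.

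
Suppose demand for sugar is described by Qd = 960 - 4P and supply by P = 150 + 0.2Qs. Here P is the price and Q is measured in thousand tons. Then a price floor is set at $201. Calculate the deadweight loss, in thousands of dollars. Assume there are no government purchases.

435.6

Rearranging supply gives Qs = 5P - 750. Setting quantity demanded equal to quantity supplied, 960 - 4P = 5P - 750, gives P* = 190 and Q* = 200.
Because the floor (201) lies above the market-clearing price, it is binding.
At P = 201: Qd = 960 - 4·201 = 156 and Qs = 5·201 - 750 = 255.
Quantity traded falls to 156. At Q = 156 the demand price is (960 - 156)/4 = 201 and the supply price is (750 + 156)/5 = 181.2.
Deadweight loss = ½ · (201 - 181.2) · (200 - 156) = ½ · 19.8 · 44 = 435.6.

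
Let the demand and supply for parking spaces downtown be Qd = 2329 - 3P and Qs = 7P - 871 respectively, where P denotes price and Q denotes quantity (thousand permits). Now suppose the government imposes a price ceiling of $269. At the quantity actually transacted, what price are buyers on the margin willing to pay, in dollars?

Without the control the market clears where 2329 - 3P = 7P - 871, i.e. P* = 320 and Q* = 1369.
The ceiling of 269 is below the equilibrium price 320, so it binds.
At P = 269: Qd = 2329 - 3·269 = 1522 and Qs = 7·269 - 871 = 1012.
Only 1012 units reach the market. On the demand curve, the marginal buyer's willingness to pay at Q = 1012 is (2329 - 1012)/3 = 439.

439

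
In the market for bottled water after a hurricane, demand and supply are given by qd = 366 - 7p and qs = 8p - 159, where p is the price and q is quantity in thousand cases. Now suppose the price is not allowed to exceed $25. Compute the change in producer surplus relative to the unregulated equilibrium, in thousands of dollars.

-810

Equilibrium: 366 - 7p = 8p - 159, so 525 = 15p and p* = 35, q* = 121.
Since 25 < 35, the ceiling is binding.
At p = 25: qd = 366 - 7·25 = 191 and qs = 8·25 - 159 = 41.
Producer surplus without the control is ½ · (35 - 19.875) · 121 = 915.0625.
With the ceiling, producers sell 41 units at 25, so PS = ½ · (25 - 19.875) · 41 = 105.0625.
Change in producer surplus = 105.0625 - 915.0625 = -810.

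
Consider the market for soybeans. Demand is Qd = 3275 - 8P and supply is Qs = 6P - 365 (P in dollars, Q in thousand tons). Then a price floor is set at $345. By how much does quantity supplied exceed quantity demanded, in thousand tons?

In a free market, 3275 - 8P = 6P - 365 gives the equilibrium P* = 260, Q* = 1195.
Since 345 > 260, the floor is binding.
At P = 345: Qd = 3275 - 8·345 = 515 and Qs = 6·345 - 365 = 1705.
Surplus = Qs - Qd = 1705 - 515 = 1190.

1190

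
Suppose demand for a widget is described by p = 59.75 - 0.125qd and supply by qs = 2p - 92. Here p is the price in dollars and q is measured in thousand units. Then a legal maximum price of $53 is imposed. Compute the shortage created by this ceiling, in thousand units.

Rearranging demand gives qd = 478 - 8p. In a free market, 478 - 8p = 2p - 92 gives the equilibrium p* = 57, q* = 22.
The ceiling of 53 is below the equilibrium price 57, so it binds.
At p = 53: qd = 478 - 8·53 = 54 and qs = 2·53 - 92 = 14.
Shortage = qd - qs = 54 - 14 = 40.

40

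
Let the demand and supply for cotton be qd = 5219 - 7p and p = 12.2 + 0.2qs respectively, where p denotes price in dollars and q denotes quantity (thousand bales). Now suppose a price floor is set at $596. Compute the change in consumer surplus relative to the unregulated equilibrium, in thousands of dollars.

-248508

Rearranging supply gives qs = 5p - 61. In a free market, 5219 - 7p = 5p - 61 gives the equilibrium p* = 440, q* = 2139.
Because the floor (596) lies above the market-clearing price, it is binding.
At p = 596: qd = 5219 - 7·596 = 1047 and qs = 5·596 - 61 = 2919.
Consumer surplus without the control is ½ · (5219/7 - 440) · 2139 = 4575321/14.
With the floor, consumers buy 1047 units at 596, so CS = ½ · (5219/7 - 596) · 1047 = 1096209/14.
Change in consumer surplus = 1096209/14 - 4575321/14 = -248508.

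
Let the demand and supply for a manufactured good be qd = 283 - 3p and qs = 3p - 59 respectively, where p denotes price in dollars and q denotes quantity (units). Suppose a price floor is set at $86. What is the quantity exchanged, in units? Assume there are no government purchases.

25

Without the control the market clears where 283 - 3p = 3p - 59, i.e. p* = 57 and q* = 112.
Since 86 > 57, the floor is binding.
At p = 86: qd = 283 - 3·86 = 25 and qs = 3·86 - 59 = 199.
The quantity actually transacted is the short side, demand: 25.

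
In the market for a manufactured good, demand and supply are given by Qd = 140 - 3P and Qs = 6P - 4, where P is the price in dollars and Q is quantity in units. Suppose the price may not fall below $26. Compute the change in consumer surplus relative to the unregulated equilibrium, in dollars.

-770

In a free market, 140 - 3P = 6P - 4 gives the equilibrium P* = 16, Q* = 92.
The floor of 26 is above the equilibrium price 16, so it binds.
At P = 26: Qd = 140 - 3·26 = 62 and Qs = 6·26 - 4 = 152.
Consumer surplus without the control is ½ · (140/3 - 16) · 92 = 4232/3.
With the floor, consumers buy 62 units at 26, so CS = ½ · (140/3 - 26) · 62 = 1922/3.
Change in consumer surplus = 1922/3 - 4232/3 = -770.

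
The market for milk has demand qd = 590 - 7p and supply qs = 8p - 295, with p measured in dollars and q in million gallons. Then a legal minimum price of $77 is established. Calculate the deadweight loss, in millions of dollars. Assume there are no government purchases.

2126.25

Equilibrium: 590 - 7p = 8p - 295, so 885 = 15p and p* = 59, q* = 177.
Since 77 > 59, the floor is binding.
At p = 77: qd = 590 - 7·77 = 51 and qs = 8·77 - 295 = 321.
Quantity traded falls to 51. At q = 51 the demand price is (590 - 51)/7 = 77 and the supply price is (295 + 51)/8 = 43.25.
Deadweight loss = ½ · (77 - 43.25) · (177 - 51) = ½ · 33.75 · 126 = 2126.25.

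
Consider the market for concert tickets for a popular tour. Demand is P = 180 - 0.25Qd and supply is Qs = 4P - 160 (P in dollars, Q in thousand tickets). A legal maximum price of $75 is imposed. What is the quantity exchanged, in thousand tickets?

140

Rearranging demand gives Qd = 720 - 4P. In a free market, 720 - 4P = 4P - 160 gives the equilibrium P* = 110, Q* = 280.
Because the ceiling (75) lies below the market-clearing price, it is binding.
At P = 75: Qd = 720 - 4·75 = 420 and Qs = 4·75 - 160 = 140.
The quantity actually transacted is the short side, supply: 140.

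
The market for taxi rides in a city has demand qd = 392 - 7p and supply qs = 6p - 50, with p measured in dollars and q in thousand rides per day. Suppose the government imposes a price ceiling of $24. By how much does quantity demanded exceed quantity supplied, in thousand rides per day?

130

Without the control the market clears where 392 - 7p = 6p - 50, i.e. p* = 34 and q* = 154.
Since 24 < 34, the ceiling is binding.
At p = 24: qd = 392 - 7·24 = 224 and qs = 6·24 - 50 = 94.
Shortage = qd - qs = 224 - 94 = 130.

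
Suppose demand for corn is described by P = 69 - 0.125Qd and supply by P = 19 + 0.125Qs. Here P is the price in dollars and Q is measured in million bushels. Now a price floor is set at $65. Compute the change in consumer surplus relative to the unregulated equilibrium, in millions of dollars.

-2436

Rearranging demand gives Qd = 552 - 8P; rearranging supply gives Qs = 8P - 152. Setting quantity demanded equal to quantity supplied, 552 - 8P = 8P - 152, gives P* = 44 and Q* = 200.
The floor of 65 is above the equilibrium price 44, so it binds.
At P = 65: Qd = 552 - 8·65 = 32 and Qs = 8·65 - 152 = 368.
Consumer surplus without the control is ½ · (69 - 44) · 200 = 2500.
With the floor, consumers buy 32 units at 65, so CS = ½ · (69 - 65) · 32 = 64.
Change in consumer surplus = 64 - 2500 = -2436.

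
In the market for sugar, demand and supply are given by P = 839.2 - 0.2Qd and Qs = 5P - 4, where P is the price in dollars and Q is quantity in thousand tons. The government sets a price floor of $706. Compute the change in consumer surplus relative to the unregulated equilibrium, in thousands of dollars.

Rearranging demand gives Qd = 4196 - 5P. Equilibrium: 4196 - 5P = 5P - 4, so 4200 = 10P and P* = 420, Q* = 2096.
The floor of 706 is above the equilibrium price 420, so it binds.
At P = 706: Qd = 4196 - 5·706 = 666 and Qs = 5·706 - 4 = 3526.
Consumer surplus without the control is ½ · (839.2 - 420) · 2096 = 439321.6.
With the floor, consumers buy 666 units at 706, so CS = ½ · (839.2 - 706) · 666 = 44355.6.
Change in consumer surplus = 44355.6 - 439321.6 = -394966.

-394966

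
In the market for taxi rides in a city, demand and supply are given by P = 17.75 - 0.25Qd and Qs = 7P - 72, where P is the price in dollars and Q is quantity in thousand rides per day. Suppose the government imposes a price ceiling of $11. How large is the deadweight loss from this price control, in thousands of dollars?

Rearranging demand gives Qd = 71 - 4P. Without the control the market clears where 71 - 4P = 7P - 72, i.e. P* = 13 and Q* = 19.
The ceiling of 11 is below the equilibrium price 13, so it binds.
At P = 11: Qd = 71 - 4·11 = 27 and Qs = 7·11 - 72 = 5.
Quantity traded falls to 5. At Q = 5 the demand price is (71 - 5)/4 = 16.5 and the supply price is (72 + 5)/7 = 11.
Deadweight loss = ½ · (16.5 - 11) · (19 - 5) = ½ · 5.5 · 14 = 38.5.

38.5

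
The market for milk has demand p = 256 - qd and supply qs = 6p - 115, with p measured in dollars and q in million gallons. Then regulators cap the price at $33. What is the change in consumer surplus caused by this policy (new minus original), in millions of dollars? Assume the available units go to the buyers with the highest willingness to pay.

Rearranging demand gives qd = 256 - p. In a free market, 256 - p = 6p - 115 gives the equilibrium p* = 53, q* = 203.
Since 33 < 53, the ceiling is binding.
At p = 33: qd = 256 - 33 = 223 and qs = 6·33 - 115 = 83.
Consumer surplus without the control is ½ · (256 - 53) · 203 = 20604.5.
With the ceiling, 83 units are sold at 33 (assume they go to the highest-value buyers). The demand price at q = 83 is 173, so CS = ½ · [(256 - 33) + (173 - 33)] · 83 = 15064.5.
Change in consumer surplus = 15064.5 - 20604.5 = -5540.

-5540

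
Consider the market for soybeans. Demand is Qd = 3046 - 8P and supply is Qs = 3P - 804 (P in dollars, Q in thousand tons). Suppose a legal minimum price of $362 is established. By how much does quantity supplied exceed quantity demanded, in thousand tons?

In a free market, 3046 - 8P = 3P - 804 gives the equilibrium P* = 350, Q* = 246.
Since 362 > 350, the floor is binding.
At P = 362: Qd = 3046 - 8·362 = 150 and Qs = 3·362 - 804 = 282.
Surplus = Qs - Qd = 282 - 150 = 132.

132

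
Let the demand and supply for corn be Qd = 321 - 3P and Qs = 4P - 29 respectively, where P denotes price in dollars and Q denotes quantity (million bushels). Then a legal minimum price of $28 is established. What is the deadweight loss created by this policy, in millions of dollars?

0

Without the control the market clears where 321 - 3P = 4P - 29, i.e. P* = 50 and Q* = 171.
The floor of 28 is below the equilibrium price 50, so it is not binding; the market clears at P* = 50, Q* = 171.
Since the control does not bind, no trades are prevented and deadweight loss is zero.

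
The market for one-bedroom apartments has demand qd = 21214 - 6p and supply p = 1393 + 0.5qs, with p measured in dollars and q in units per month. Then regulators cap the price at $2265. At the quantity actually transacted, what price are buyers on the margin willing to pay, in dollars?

3245

Rearranging supply gives qs = 2p - 2786. Equilibrium: 21214 - 6p = 2p - 2786, so 24000 = 8p and p* = 3000, q* = 3214.
Because the ceiling (2265) lies below the market-clearing price, it is binding.
At p = 2265: qd = 21214 - 6·2265 = 7624 and qs = 2·2265 - 2786 = 1744.
Only 1744 units reach the market. On the demand curve, the marginal buyer's willingness to pay at q = 1744 is (21214 - 1744)/6 = 3245.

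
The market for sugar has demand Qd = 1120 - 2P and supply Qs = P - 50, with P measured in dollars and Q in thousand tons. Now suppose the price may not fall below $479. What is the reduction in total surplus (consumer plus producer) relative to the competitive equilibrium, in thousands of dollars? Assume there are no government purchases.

23763

Setting quantity demanded equal to quantity supplied, 1120 - 2P = P - 50, gives P* = 390 and Q* = 340.
The floor of 479 is above the equilibrium price 390, so it binds.
At P = 479: Qd = 1120 - 2·479 = 162 and Qs = 479 - 50 = 429.
Quantity traded falls to 162. At Q = 162 the demand price is (1120 - 162)/2 = 479 and the supply price is 50 + 162 = 212.
Deadweight loss = ½ · (479 - 212) · (340 - 162) = ½ · 267 · 178 = 23763.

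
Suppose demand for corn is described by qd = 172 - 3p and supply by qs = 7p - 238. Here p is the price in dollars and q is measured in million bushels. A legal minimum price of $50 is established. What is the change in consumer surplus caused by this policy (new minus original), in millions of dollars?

Setting quantity demanded equal to quantity supplied, 172 - 3p = 7p - 238, gives p* = 41 and q* = 49.
Since 50 > 41, the floor is binding.
At p = 50: qd = 172 - 3·50 = 22 and qs = 7·50 - 238 = 112.
Consumer surplus without the control is ½ · (172/3 - 41) · 49 = 2401/6.
With the floor, consumers buy 22 units at 50, so CS = ½ · (172/3 - 50) · 22 = 242/3.
Change in consumer surplus = 242/3 - 2401/6 = -319.5.

-319.5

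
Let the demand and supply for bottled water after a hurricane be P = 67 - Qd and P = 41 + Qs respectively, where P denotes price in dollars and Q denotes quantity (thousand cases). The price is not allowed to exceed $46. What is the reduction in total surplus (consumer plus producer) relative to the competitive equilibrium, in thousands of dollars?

Rearranging demand gives Qd = 67 - P; rearranging supply gives Qs = P - 41. Without the control the market clears where 67 - P = P - 41, i.e. P* = 54 and Q* = 13.
The ceiling of 46 is below the equilibrium price 54, so it binds.
At P = 46: Qd = 67 - 46 = 21 and Qs = 46 - 41 = 5.
Quantity traded falls to 5. At Q = 5 the demand price is 67 - 5 = 62 and the supply price is 41 + 5 = 46.
Deadweight loss = ½ · (62 - 46) · (13 - 5) = ½ · 16 · 8 = 64.

64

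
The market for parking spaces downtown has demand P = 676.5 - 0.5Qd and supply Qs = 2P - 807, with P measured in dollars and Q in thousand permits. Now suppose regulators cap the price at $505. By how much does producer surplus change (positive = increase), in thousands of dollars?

Rearranging demand gives Qd = 1353 - 2P. Setting quantity demanded equal to quantity supplied, 1353 - 2P = 2P - 807, gives P* = 540 and Q* = 273.
Because the ceiling (505) lies below the market-clearing price, it is binding.
At P = 505: Qd = 1353 - 2·505 = 343 and Qs = 2·505 - 807 = 203.
Producer surplus without the control is ½ · (540 - 403.5) · 273 = 18632.25.
With the ceiling, producers sell 203 units at 505, so PS = ½ · (505 - 403.5) · 203 = 10302.25.
Change in producer surplus = 10302.25 - 18632.25 = -8330.

-8330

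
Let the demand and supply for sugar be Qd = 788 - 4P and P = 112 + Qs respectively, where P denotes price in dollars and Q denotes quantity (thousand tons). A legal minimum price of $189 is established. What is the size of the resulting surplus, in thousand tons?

45

Rearranging supply gives Qs = P - 112. In a free market, 788 - 4P = P - 112 gives the equilibrium P* = 180, Q* = 68.
Because the floor (189) lies above the market-clearing price, it is binding.
At P = 189: Qd = 788 - 4·189 = 32 and Qs = 189 - 112 = 77.
Surplus = Qs - Qd = 77 - 32 = 45.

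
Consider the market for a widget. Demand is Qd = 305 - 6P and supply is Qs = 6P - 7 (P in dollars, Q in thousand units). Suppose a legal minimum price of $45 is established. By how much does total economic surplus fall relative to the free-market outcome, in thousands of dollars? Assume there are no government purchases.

Setting quantity demanded equal to quantity supplied, 305 - 6P = 6P - 7, gives P* = 26 and Q* = 149.
Since 45 > 26, the floor is binding.
At P = 45: Qd = 305 - 6·45 = 35 and Qs = 6·45 - 7 = 263.
Quantity traded falls to 35. At Q = 35 the demand price is (305 - 35)/6 = 45 and the supply price is (7 + 35)/6 = 7.
Deadweight loss = ½ · (45 - 7) · (149 - 35) = ½ · 38 · 114 = 2166.

2166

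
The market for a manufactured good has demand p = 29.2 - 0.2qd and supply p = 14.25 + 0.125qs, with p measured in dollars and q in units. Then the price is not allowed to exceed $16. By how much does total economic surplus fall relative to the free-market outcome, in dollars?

166.4

Rearranging demand gives qd = 146 - 5p; rearranging supply gives qs = 8p - 114. Without the control the market clears where 146 - 5p = 8p - 114, i.e. p* = 20 and q* = 46.
Since 16 < 20, the ceiling is binding.
At p = 16: qd = 146 - 5·16 = 66 and qs = 8·16 - 114 = 14.
Quantity traded falls to 14. At q = 14 the demand price is (146 - 14)/5 = 26.4 and the supply price is (114 + 14)/8 = 16.
Deadweight loss = ½ · (26.4 - 16) · (46 - 14) = ½ · 10.4 · 32 = 166.4.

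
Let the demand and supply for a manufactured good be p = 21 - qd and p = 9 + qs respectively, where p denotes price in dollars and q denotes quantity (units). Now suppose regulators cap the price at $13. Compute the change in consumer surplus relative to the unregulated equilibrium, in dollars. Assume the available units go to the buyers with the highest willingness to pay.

6

Rearranging demand gives qd = 21 - p; rearranging supply gives qs = p - 9. Setting quantity demanded equal to quantity supplied, 21 - p = p - 9, gives p* = 15 and q* = 6.
The ceiling of 13 is below the equilibrium price 15, so it binds.
At p = 13: qd = 21 - 13 = 8 and qs = 13 - 9 = 4.
Consumer surplus without the control is ½ · (21 - 15) · 6 = 18.
With the ceiling, 4 units are sold at 13 (assume they go to the highest-value buyers). The demand price at q = 4 is 17, so CS = ½ · [(21 - 13) + (17 - 13)] · 4 = 24.
Change in consumer surplus = 24 - 18 = 6.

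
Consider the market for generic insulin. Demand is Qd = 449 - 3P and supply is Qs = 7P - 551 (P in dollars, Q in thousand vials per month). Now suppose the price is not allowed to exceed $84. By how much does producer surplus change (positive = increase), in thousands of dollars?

Without the control the market clears where 449 - 3P = 7P - 551, i.e. P* = 100 and Q* = 149.
The ceiling of 84 is below the equilibrium price 100, so it binds.
At P = 84: Qd = 449 - 3·84 = 197 and Qs = 7·84 - 551 = 37.
Producer surplus without the control is ½ · (100 - 551/7) · 149 = 22201/14.
With the ceiling, producers sell 37 units at 84, so PS = ½ · (84 - 551/7) · 37 = 1369/14.
Change in producer surplus = 1369/14 - 22201/14 = -1488.

-1488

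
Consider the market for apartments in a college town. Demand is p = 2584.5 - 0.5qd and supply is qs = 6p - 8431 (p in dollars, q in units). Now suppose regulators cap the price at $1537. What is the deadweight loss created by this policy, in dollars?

318828

Rearranging demand gives qd = 5169 - 2p. In a free market, 5169 - 2p = 6p - 8431 gives the equilibrium p* = 1700, q* = 1769.
Since 1537 < 1700, the ceiling is binding.
At p = 1537: qd = 5169 - 2·1537 = 2095 and qs = 6·1537 - 8431 = 791.
Quantity traded falls to 791. At q = 791 the demand price is (5169 - 791)/2 = 2189 and the supply price is (8431 + 791)/6 = 1537.
Deadweight loss = ½ · (2189 - 1537) · (1769 - 791) = ½ · 652 · 978 = 318828.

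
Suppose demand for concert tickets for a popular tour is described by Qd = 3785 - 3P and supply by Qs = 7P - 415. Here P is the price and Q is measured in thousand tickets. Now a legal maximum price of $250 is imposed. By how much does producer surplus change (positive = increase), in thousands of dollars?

Setting quantity demanded equal to quantity supplied, 3785 - 3P = 7P - 415, gives P* = 420 and Q* = 2525.
The ceiling of 250 is below the equilibrium price 420, so it binds.
At P = 250: Qd = 3785 - 3·250 = 3035 and Qs = 7·250 - 415 = 1335.
Producer surplus without the control is ½ · (420 - 415/7) · 2525 = 6375625/14.
With the ceiling, producers sell 1335 units at 250, so PS = ½ · (250 - 415/7) · 1335 = 1782225/14.
Change in producer surplus = 1782225/14 - 6375625/14 = -328100.

-328100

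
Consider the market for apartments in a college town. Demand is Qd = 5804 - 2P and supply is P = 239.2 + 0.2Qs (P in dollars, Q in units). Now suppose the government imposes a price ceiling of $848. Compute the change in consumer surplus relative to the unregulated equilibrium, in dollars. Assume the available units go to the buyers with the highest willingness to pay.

Rearranging supply gives Qs = 5P - 1196. Setting quantity demanded equal to quantity supplied, 5804 - 2P = 5P - 1196, gives P* = 1000 and Q* = 3804.
The ceiling of 848 is below the equilibrium price 1000, so it binds.
At P = 848: Qd = 5804 - 2·848 = 4108 and Qs = 5·848 - 1196 = 3044.
Consumer surplus without the control is ½ · (2902 - 1000) · 3804 = 3617604.
With the ceiling, 3044 units are sold at 848 (assume they go to the highest-value buyers). The demand price at Q = 3044 is 1380, so CS = ½ · [(2902 - 848) + (1380 - 848)] · 3044 = 3935892.
Change in consumer surplus = 3935892 - 3617604 = 318288.

318288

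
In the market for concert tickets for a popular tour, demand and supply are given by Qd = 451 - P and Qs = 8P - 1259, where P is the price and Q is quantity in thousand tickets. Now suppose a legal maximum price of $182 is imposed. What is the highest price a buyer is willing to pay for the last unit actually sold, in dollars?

Equilibrium: 451 - P = 8P - 1259, so 1710 = 9P and P* = 190, Q* = 261.
Since 182 < 190, the ceiling is binding.
At P = 182: Qd = 451 - 182 = 269 and Qs = 8·182 - 1259 = 197.
Only 197 units reach the market. On the demand curve, the marginal buyer's willingness to pay at Q = 197 is (451 - 197) = 254.

254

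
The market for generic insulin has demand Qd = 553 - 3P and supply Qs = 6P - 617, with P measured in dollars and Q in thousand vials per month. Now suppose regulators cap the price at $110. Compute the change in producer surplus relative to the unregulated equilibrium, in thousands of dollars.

-2060

Setting quantity demanded equal to quantity supplied, 553 - 3P = 6P - 617, gives P* = 130 and Q* = 163.
Because the ceiling (110) lies below the market-clearing price, it is binding.
At P = 110: Qd = 553 - 3·110 = 223 and Qs = 6·110 - 617 = 43.
Producer surplus without the control is ½ · (130 - 617/6) · 163 = 26569/12.
With the ceiling, producers sell 43 units at 110, so PS = ½ · (110 - 617/6) · 43 = 1849/12.
Change in producer surplus = 1849/12 - 26569/12 = -2060.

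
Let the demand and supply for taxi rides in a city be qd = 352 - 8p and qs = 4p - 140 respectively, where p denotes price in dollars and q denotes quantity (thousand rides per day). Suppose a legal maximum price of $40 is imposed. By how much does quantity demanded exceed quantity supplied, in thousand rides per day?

12

Without the control the market clears where 352 - 8p = 4p - 140, i.e. p* = 41 and q* = 24.
Because the ceiling (40) lies below the market-clearing price, it is binding.
At p = 40: qd = 352 - 8·40 = 32 and qs = 4·40 - 140 = 20.
Shortage = qd - qs = 32 - 20 = 12.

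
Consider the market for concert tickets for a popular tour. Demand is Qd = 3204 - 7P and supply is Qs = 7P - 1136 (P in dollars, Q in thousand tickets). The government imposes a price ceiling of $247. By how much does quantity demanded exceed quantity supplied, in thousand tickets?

882

In a free market, 3204 - 7P = 7P - 1136 gives the equilibrium P* = 310, Q* = 1034.
Because the ceiling (247) lies below the market-clearing price, it is binding.
At P = 247: Qd = 3204 - 7·247 = 1475 and Qs = 7·247 - 1136 = 593.
Shortage = Qd - Qs = 1475 - 593 = 882.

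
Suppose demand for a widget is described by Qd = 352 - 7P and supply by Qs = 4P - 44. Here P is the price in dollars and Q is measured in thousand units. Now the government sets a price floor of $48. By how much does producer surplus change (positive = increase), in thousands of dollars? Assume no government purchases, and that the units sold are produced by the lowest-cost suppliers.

-690

Setting quantity demanded equal to quantity supplied, 352 - 7P = 4P - 44, gives P* = 36 and Q* = 100.
The floor of 48 is above the equilibrium price 36, so it binds.
At P = 48: Qd = 352 - 7·48 = 16 and Qs = 4·48 - 44 = 148.
Producer surplus without the control is ½ · (36 - 11) · 100 = 1250.
With the floor, 16 units are sold at 48. The supply price at Q = 16 is 15, so PS = ½ · [(48 - 11) + (48 - 15)] · 16 = 560.
Change in producer surplus = 560 - 1250 = -690.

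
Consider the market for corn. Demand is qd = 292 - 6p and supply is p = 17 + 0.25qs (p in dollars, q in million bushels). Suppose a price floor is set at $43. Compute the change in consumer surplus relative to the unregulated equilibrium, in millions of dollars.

Rearranging supply gives qs = 4p - 68. Equilibrium: 292 - 6p = 4p - 68, so 360 = 10p and p* = 36, q* = 76.
Because the floor (43) lies above the market-clearing price, it is binding.
At p = 43: qd = 292 - 6·43 = 34 and qs = 4·43 - 68 = 104.
Consumer surplus without the control is ½ · (146/3 - 36) · 76 = 1444/3.
With the floor, consumers buy 34 units at 43, so CS = ½ · (146/3 - 43) · 34 = 289/3.
Change in consumer surplus = 289/3 - 1444/3 = -385.

-385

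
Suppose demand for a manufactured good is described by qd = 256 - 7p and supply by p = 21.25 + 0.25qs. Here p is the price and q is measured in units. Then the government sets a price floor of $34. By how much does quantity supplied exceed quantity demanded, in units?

Rearranging supply gives qs = 4p - 85. In a free market, 256 - 7p = 4p - 85 gives the equilibrium p* = 31, q* = 39.
Because the floor (34) lies above the market-clearing price, it is binding.
At p = 34: qd = 256 - 7·34 = 18 and qs = 4·34 - 85 = 51.
Surplus = qs - qd = 51 - 18 = 33.

33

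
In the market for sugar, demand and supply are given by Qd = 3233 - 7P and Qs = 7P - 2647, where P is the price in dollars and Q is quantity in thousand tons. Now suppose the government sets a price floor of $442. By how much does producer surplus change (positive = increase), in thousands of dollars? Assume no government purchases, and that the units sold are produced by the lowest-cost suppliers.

Equilibrium: 3233 - 7P = 7P - 2647, so 5880 = 14P and P* = 420, Q* = 293.
Since 442 > 420, the floor is binding.
At P = 442: Qd = 3233 - 7·442 = 139 and Qs = 7·442 - 2647 = 447.
Producer surplus without the control is ½ · (420 - 2647/7) · 293 = 85849/14.
With the floor, 139 units are sold at 442. The supply price at Q = 139 is 398, so PS = ½ · [(442 - 2647/7) + (442 - 398)] · 139 = 104945/14.
Change in producer surplus = 104945/14 - 85849/14 = 1364.

1364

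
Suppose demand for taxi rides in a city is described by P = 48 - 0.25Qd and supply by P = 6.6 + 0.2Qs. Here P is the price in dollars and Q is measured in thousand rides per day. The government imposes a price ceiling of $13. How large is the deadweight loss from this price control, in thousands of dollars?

Rearranging demand gives Qd = 192 - 4P; rearranging supply gives Qs = 5P - 33. Setting quantity demanded equal to quantity supplied, 192 - 4P = 5P - 33, gives P* = 25 and Q* = 92.
Since 13 < 25, the ceiling is binding.
At P = 13: Qd = 192 - 4·13 = 140 and Qs = 5·13 - 33 = 32.
Quantity traded falls to 32. At Q = 32 the demand price is (192 - 32)/4 = 40 and the supply price is (33 + 32)/5 = 13.
Deadweight loss = ½ · (40 - 13) · (92 - 32) = ½ · 27 · 60 = 810.

810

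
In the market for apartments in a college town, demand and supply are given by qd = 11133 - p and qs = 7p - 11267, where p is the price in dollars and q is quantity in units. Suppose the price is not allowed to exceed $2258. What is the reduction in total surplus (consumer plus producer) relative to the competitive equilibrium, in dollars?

Setting quantity demanded equal to quantity supplied, 11133 - p = 7p - 11267, gives p* = 2800 and q* = 8333.
Because the ceiling (2258) lies below the market-clearing price, it is binding.
At p = 2258: qd = 11133 - 2258 = 8875 and qs = 7·2258 - 11267 = 4539.
Quantity traded falls to 4539. At q = 4539 the demand price is 11133 - 4539 = 6594 and the supply price is (11267 + 4539)/7 = 2258.
Deadweight loss = ½ · (6594 - 2258) · (8333 - 4539) = ½ · 4336 · 3794 = 8225392.

8225392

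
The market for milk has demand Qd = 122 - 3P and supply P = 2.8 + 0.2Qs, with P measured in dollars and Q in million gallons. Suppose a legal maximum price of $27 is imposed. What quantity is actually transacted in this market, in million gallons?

Rearranging supply gives Qs = 5P - 14. Setting quantity demanded equal to quantity supplied, 122 - 3P = 5P - 14, gives P* = 17 and Q* = 71.
The ceiling of 27 is above the equilibrium price 17, so it is not binding; the market clears at P* = 17, Q* = 71.

71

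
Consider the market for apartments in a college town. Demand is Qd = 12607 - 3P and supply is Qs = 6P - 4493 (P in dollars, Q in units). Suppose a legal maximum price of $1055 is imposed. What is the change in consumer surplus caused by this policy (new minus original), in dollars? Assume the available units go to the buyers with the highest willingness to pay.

-2731885

Setting quantity demanded equal to quantity supplied, 12607 - 3P = 6P - 4493, gives P* = 1900 and Q* = 6907.
Since 1055 < 1900, the ceiling is binding.
At P = 1055: Qd = 12607 - 3·1055 = 9442 and Qs = 6·1055 - 4493 = 1837.
Consumer surplus without the control is ½ · (12607/3 - 1900) · 6907 = 47706649/6.
With the ceiling, 1837 units are sold at 1055 (assume they go to the highest-value buyers). The demand price at Q = 1837 is 3590, so CS = ½ · [(12607/3 - 1055) + (3590 - 1055)] · 1837 = 31315339/6.
Change in consumer surplus = 31315339/6 - 47706649/6 = -2731885.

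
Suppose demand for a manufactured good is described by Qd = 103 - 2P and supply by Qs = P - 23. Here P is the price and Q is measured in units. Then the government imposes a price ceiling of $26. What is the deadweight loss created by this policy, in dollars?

192

Without the control the market clears where 103 - 2P = P - 23, i.e. P* = 42 and Q* = 19.
Because the ceiling (26) lies below the market-clearing price, it is binding.
At P = 26: Qd = 103 - 2·26 = 51 and Qs = 26 - 23 = 3.
Quantity traded falls to 3. At Q = 3 the demand price is (103 - 3)/2 = 50 and the supply price is 23 + 3 = 26.
Deadweight loss = ½ · (50 - 26) · (19 - 3) = ½ · 24 · 16 = 192.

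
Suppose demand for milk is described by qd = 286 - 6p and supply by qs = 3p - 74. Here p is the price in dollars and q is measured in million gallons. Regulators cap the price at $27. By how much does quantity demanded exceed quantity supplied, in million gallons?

In a free market, 286 - 6p = 3p - 74 gives the equilibrium p* = 40, q* = 46.
Since 27 < 40, the ceiling is binding.
At p = 27: qd = 286 - 6·27 = 124 and qs = 3·27 - 74 = 7.
Shortage = qd - qs = 124 - 7 = 117.

117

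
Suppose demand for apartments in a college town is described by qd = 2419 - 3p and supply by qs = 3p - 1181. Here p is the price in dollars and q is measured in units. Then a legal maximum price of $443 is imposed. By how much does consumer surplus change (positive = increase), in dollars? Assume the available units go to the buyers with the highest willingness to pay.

-13737.5

Equilibrium: 2419 - 3p = 3p - 1181, so 3600 = 6p and p* = 600, q* = 619.
Since 443 < 600, the ceiling is binding.
At p = 443: qd = 2419 - 3·443 = 1090 and qs = 3·443 - 1181 = 148.
Consumer surplus without the control is ½ · (2419/3 - 600) · 619 = 383161/6.
With the ceiling, 148 units are sold at 443 (assume they go to the highest-value buyers). The demand price at q = 148 is 757, so CS = ½ · [(2419/3 - 443) + (757 - 443)] · 148 = 150368/3.
Change in consumer surplus = 150368/3 - 383161/6 = -13737.5.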